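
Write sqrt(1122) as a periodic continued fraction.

[33; (2, 66)]

Write x_i = (sqrt(1122) + m_i)/d_i with (m_0, d_0) = (0, 1). a_0 = floor(sqrt(1122)) = 33, since 33^2 = 1089 <= 1122 < 1156 = 34^2.
Iterate m_{i+1} = d_i*a_i - m_i, d_{i+1} = (1122 - m_{i+1}^2)/d_i, a_{i+1} = floor((a_0 + m_{i+1})/d_{i+1}):
  m_1 = 1*33 - 0 = 33, d_1 = (1122 - 33^2)/1 = 33/1 = 33, a_1 = floor((33 + 33)/33) = 2.
  m_2 = 33*2 - 33 = 33, d_2 = (1122 - 33^2)/33 = 33/33 = 1, a_2 = floor((33 + 33)/1) = 66.
  m_3 = 1*66 - 33 = 33, d_3 = (1122 - 33^2)/1 = 33/1 = 33: (m_3, d_3) = (m_1, d_1) = (33, 33), so from here the quotients repeat a_1, a_2; the period length is 2.
Hence the expansion of sqrt(1122) is a_0 = 33 followed by the repeating block 2, 66 (period 2).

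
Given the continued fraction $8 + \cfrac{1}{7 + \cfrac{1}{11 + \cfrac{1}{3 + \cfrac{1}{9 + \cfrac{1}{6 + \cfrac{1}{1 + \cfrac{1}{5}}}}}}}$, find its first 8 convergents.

8/1, 57/7, 635/78, 1962/241, 18293/2247, 111720/13723, 130013/15970, 761785/93573

Using the convergent recurrence p_i = a_i*p_{i-1} + p_{i-2}, q_i = a_i*q_{i-1} + q_{i-2} with p_{-2}=0, p_{-1}=1, q_{-2}=1, q_{-1}=0:
  i=0: a_0=8, p_0 = 8*1 + 0 = 8, q_0 = 8*0 + 1 = 1.
  i=1: a_1=7, p_1 = 7*8 + 1 = 57, q_1 = 7*1 + 0 = 7.
  i=2: a_2=11, p_2 = 11*57 + 8 = 635, q_2 = 11*7 + 1 = 78.
  i=3: a_3=3, p_3 = 3*635 + 57 = 1962, q_3 = 3*78 + 7 = 241.
  i=4: a_4=9, p_4 = 9*1962 + 635 = 18293, q_4 = 9*241 + 78 = 2247.
  i=5: a_5=6, p_5 = 6*18293 + 1962 = 111720, q_5 = 6*2247 + 241 = 13723.
  i=6: a_6=1, p_6 = 1*111720 + 18293 = 130013, q_6 = 1*13723 + 2247 = 15970.
  i=7: a_7=5, p_7 = 5*130013 + 111720 = 761785, q_7 = 5*15970 + 13723 = 93573.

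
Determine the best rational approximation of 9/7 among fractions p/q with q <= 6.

5/4

Expand x = 9/7 as a continued fraction with the Euclidean algorithm:
  9 = 1*7 + 2, so a_0 = 1.
  7 = 3*2 + 1, so a_1 = 3.
  2 = 2*1 + 0, so a_2 = 2.
so x = [1; 3, 2].
Convergents (p_i = a_i*p_{i-1} + p_{i-2}, q_i = a_i*q_{i-1} + q_{i-2} with p_{-2}=0, p_{-1}=1, q_{-2}=1, q_{-1}=0), until the denominator exceeds 6:
  i=0: a_0=1, p_0 = 1*1 + 0 = 1, q_0 = 1*0 + 1 = 1.
  i=1: a_1=3, p_1 = 3*1 + 1 = 4, q_1 = 3*1 + 0 = 3.
  i=2: a_2=2, p_2 = 2*4 + 1 = 9, q_2 = 2*3 + 1 = 7.
q_2 = 7 > 6, so the last convergent with denominator <= 6 is p_1/q_1 = 4/3.
The closest fraction with denominator <= 6 is either p_1/q_1 or the intermediate fraction (k*p_1 + p_0)/(k*q_1 + q_0) with the largest k >= 1 whose denominator stays <= 6; these approach x as k grows, and every other convergent or intermediate fraction in range is farther away.
Largest k: floor((6 - q_0)/q_1) = floor((6 - 1)/3) = 1.
That gives (1*4 + 1)/(1*3 + 1) = 5/4.
Compare the errors: |x - 4/3| = |9*3 - 4*7|/(7*3) = 1/21, and |x - 5/4| = |9*4 - 5*7|/(7*4) = 1/28.
Cross-multiplying, 1*21 = 21 < 28 = 1*28, so 1/28 is smaller: the intermediate fraction 5/4 is closer to x than 4/3.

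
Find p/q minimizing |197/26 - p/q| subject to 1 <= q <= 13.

Expand x = 197/26 as a continued fraction with the Euclidean algorithm:
  197 = 7*26 + 15, so a_0 = 7.
  26 = 1*15 + 11, so a_1 = 1.
  15 = 1*11 + 4, so a_2 = 1.
  11 = 2*4 + 3, so a_3 = 2.
  4 = 1*3 + 1, so a_4 = 1.
  3 = 3*1 + 0, so a_5 = 3.
so x = [7; 1, 1, 2, 1, 3].
Convergents (p_i = a_i*p_{i-1} + p_{i-2}, q_i = a_i*q_{i-1} + q_{i-2} with p_{-2}=0, p_{-1}=1, q_{-2}=1, q_{-1}=0), until the denominator exceeds 13:
  i=0: a_0=7, p_0 = 7*1 + 0 = 7, q_0 = 7*0 + 1 = 1.
  i=1: a_1=1, p_1 = 1*7 + 1 = 8, q_1 = 1*1 + 0 = 1.
  i=2: a_2=1, p_2 = 1*8 + 7 = 15, q_2 = 1*1 + 1 = 2.
  i=3: a_3=2, p_3 = 2*15 + 8 = 38, q_3 = 2*2 + 1 = 5.
  i=4: a_4=1, p_4 = 1*38 + 15 = 53, q_4 = 1*5 + 2 = 7.
  i=5: a_5=3, p_5 = 3*53 + 38 = 197, q_5 = 3*7 + 5 = 26.
q_5 = 26 > 13, so the last convergent with denominator <= 13 is p_4/q_4 = 53/7.
The closest fraction with denominator <= 13 is either p_4/q_4 or the intermediate fraction (k*p_4 + p_3)/(k*q_4 + q_3) with the largest k >= 1 whose denominator stays <= 13; these approach x as k grows, and every other convergent or intermediate fraction in range is farther away.
Largest k: floor((13 - q_3)/q_4) = floor((13 - 5)/7) = 1.
That gives (1*53 + 38)/(1*7 + 5) = 91/12.
Compare the errors: |x - 53/7| = |197*7 - 53*26|/(26*7) = 1/182, and |x - 91/12| = |197*12 - 91*26|/(26*12) = 2/312.
Cross-multiplying, 1*312 = 312 < 364 = 2*182, so 1/182 is smaller: the convergent 53/7 is closer to x than 91/12.

53/7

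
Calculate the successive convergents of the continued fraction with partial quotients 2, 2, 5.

2/1, 5/2, 27/11

Using the convergent recurrence p_i = a_i*p_{i-1} + p_{i-2}, q_i = a_i*q_{i-1} + q_{i-2} with p_{-2}=0, p_{-1}=1, q_{-2}=1, q_{-1}=0:
  i=0: a_0=2, p_0 = 2*1 + 0 = 2, q_0 = 2*0 + 1 = 1.
  i=1: a_1=2, p_1 = 2*2 + 1 = 5, q_1 = 2*1 + 0 = 2.
  i=2: a_2=5, p_2 = 5*5 + 2 = 27, q_2 = 5*2 + 1 = 11.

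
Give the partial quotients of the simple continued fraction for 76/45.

[1; 1, 2, 4, 1, 2]

Run the Euclidean algorithm on 76 and 45; the successive quotients are the partial quotients a_0, a_1, ... (each step inverts the fractional part left over by the previous one):
  76 = 1*45 + 31, so a_0 = 1.
  45 = 1*31 + 14, so a_1 = 1.
  31 = 2*14 + 3, so a_2 = 2.
  14 = 4*3 + 2, so a_3 = 4.
  3 = 1*2 + 1, so a_4 = 1.
  2 = 2*1 + 0, so a_5 = 2.
The remainder reaches 0 after 6 divisions, so the expansion has 6 partial quotients, read off in order.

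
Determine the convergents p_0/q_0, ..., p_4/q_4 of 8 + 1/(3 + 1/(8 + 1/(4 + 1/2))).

Using the convergent recurrence p_i = a_i*p_{i-1} + p_{i-2}, q_i = a_i*q_{i-1} + q_{i-2} with p_{-2}=0, p_{-1}=1, q_{-2}=1, q_{-1}=0:
  i=0: a_0=8, p_0 = 8*1 + 0 = 8, q_0 = 8*0 + 1 = 1.
  i=1: a_1=3, p_1 = 3*8 + 1 = 25, q_1 = 3*1 + 0 = 3.
  i=2: a_2=8, p_2 = 8*25 + 8 = 208, q_2 = 8*3 + 1 = 25.
  i=3: a_3=4, p_3 = 4*208 + 25 = 857, q_3 = 4*25 + 3 = 103.
  i=4: a_4=2, p_4 = 2*857 + 208 = 1922, q_4 = 2*103 + 25 = 231.

8/1, 25/3, 208/25, 857/103, 1922/231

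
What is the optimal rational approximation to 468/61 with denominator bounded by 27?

Expand x = 468/61 as a continued fraction with the Euclidean algorithm:
  468 = 7*61 + 41, so a_0 = 7.
  61 = 1*41 + 20, so a_1 = 1.
  41 = 2*20 + 1, so a_2 = 2.
  20 = 20*1 + 0, so a_3 = 20.
so x = [7; 1, 2, 20].
Convergents (p_i = a_i*p_{i-1} + p_{i-2}, q_i = a_i*q_{i-1} + q_{i-2} with p_{-2}=0, p_{-1}=1, q_{-2}=1, q_{-1}=0), until the denominator exceeds 27:
  i=0: a_0=7, p_0 = 7*1 + 0 = 7, q_0 = 7*0 + 1 = 1.
  i=1: a_1=1, p_1 = 1*7 + 1 = 8, q_1 = 1*1 + 0 = 1.
  i=2: a_2=2, p_2 = 2*8 + 7 = 23, q_2 = 2*1 + 1 = 3.
  i=3: a_3=20, p_3 = 20*23 + 8 = 468, q_3 = 20*3 + 1 = 61.
q_3 = 61 > 27, so the last convergent with denominator <= 27 is p_2/q_2 = 23/3.
The closest fraction with denominator <= 27 is either p_2/q_2 or the intermediate fraction (k*p_2 + p_1)/(k*q_2 + q_1) with the largest k >= 1 whose denominator stays <= 27; these approach x as k grows, and every other convergent or intermediate fraction in range is farther away.
Largest k: floor((27 - q_1)/q_2) = floor((27 - 1)/3) = 8.
That gives (8*23 + 8)/(8*3 + 1) = 192/25.
Compare the errors: |x - 23/3| = |468*3 - 23*61|/(61*3) = 1/183, and |x - 192/25| = |468*25 - 192*61|/(61*25) = 12/1525.
Cross-multiplying, 1*1525 = 1525 < 2196 = 12*183, so 1/183 is smaller: the convergent 23/3 is closer to x than 192/25.

23/3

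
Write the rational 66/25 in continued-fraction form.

Run the Euclidean algorithm on 66 and 25; the successive quotients are the partial quotients a_0, a_1, ... (each step inverts the fractional part left over by the previous one):
  66 = 2*25 + 16, so a_0 = 2.
  25 = 1*16 + 9, so a_1 = 1.
  16 = 1*9 + 7, so a_2 = 1.
  9 = 1*7 + 2, so a_3 = 1.
  7 = 3*2 + 1, so a_4 = 3.
  2 = 2*1 + 0, so a_5 = 2.
The remainder reaches 0 after 6 divisions, so the expansion has 6 partial quotients, read off in order.

[2; 1, 1, 1, 3, 2]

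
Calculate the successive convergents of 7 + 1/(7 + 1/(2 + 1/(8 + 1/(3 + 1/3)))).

7/1, 50/7, 107/15, 906/127, 2825/396, 9381/1315

Using the convergent recurrence p_i = a_i*p_{i-1} + p_{i-2}, q_i = a_i*q_{i-1} + q_{i-2} with p_{-2}=0, p_{-1}=1, q_{-2}=1, q_{-1}=0:
  i=0: a_0=7, p_0 = 7*1 + 0 = 7, q_0 = 7*0 + 1 = 1.
  i=1: a_1=7, p_1 = 7*7 + 1 = 50, q_1 = 7*1 + 0 = 7.
  i=2: a_2=2, p_2 = 2*50 + 7 = 107, q_2 = 2*7 + 1 = 15.
  i=3: a_3=8, p_3 = 8*107 + 50 = 906, q_3 = 8*15 + 7 = 127.
  i=4: a_4=3, p_4 = 3*906 + 107 = 2825, q_4 = 3*127 + 15 = 396.
  i=5: a_5=3, p_5 = 3*2825 + 906 = 9381, q_5 = 3*396 + 127 = 1315.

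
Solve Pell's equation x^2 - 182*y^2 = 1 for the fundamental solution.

(x, y) = (27, 2)

First expand sqrt(182) as a continued fraction. With x_i = (sqrt(182) + m_i)/d_i and (m_0, d_0) = (0, 1): a_0 = floor(sqrt(182)) = 13, since 13^2 = 169 <= 182 < 196 = 14^2.
Iterate m_{i+1} = d_i*a_i - m_i, d_{i+1} = (182 - m_{i+1}^2)/d_i, a_{i+1} = floor((a_0 + m_{i+1})/d_{i+1}):
  m_1 = 1*13 - 0 = 13, d_1 = (182 - 13^2)/1 = 13/1 = 13, a_1 = floor((13 + 13)/13) = 2.
  m_2 = 13*2 - 13 = 13, d_2 = (182 - 13^2)/13 = 13/13 = 1, a_2 = floor((13 + 13)/1) = 26.
  m_3 = 1*26 - 13 = 13, d_3 = (182 - 13^2)/1 = 13/1 = 13: (m_3, d_3) = (m_1, d_1) = (13, 13), so from here the quotients repeat a_1, a_2; the period length is 2.
So sqrt(182) = [13; (2, 26)] with period length k = 2.
k is even, so the fundamental solution of x^2 - 182y^2 = 1 is (p_{k-1}, q_{k-1}) = (p_1, q_1); compute convergents through index 1.
Convergents (p_i = a_i*p_{i-1} + p_{i-2}, q_i = a_i*q_{i-1} + q_{i-2} with p_{-2}=0, p_{-1}=1, q_{-2}=1, q_{-1}=0):
  i=0: a_0=13, p_0 = 13*1 + 0 = 13, q_0 = 13*0 + 1 = 1.
  i=1: a_1=2, p_1 = 2*13 + 1 = 27, q_1 = 2*1 + 0 = 2.
Check: 27^2 - 182*2^2 = 729 - 728 = 1, so (x, y) = (27, 2) solves the equation, and by the theorem it is the least positive solution.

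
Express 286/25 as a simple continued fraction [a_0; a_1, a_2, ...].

Run the Euclidean algorithm on 286 and 25; the successive quotients are the partial quotients a_0, a_1, ... (each step inverts the fractional part left over by the previous one):
  286 = 11*25 + 11, so a_0 = 11.
  25 = 2*11 + 3, so a_1 = 2.
  11 = 3*3 + 2, so a_2 = 3.
  3 = 1*2 + 1, so a_3 = 1.
  2 = 2*1 + 0, so a_4 = 2.
The remainder reaches 0 after 5 divisions, so the expansion has 5 partial quotients, read off in order.

[11; 2, 3, 1, 2]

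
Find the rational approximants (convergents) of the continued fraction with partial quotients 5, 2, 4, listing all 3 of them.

5/1, 11/2, 49/9

Using the convergent recurrence p_i = a_i*p_{i-1} + p_{i-2}, q_i = a_i*q_{i-1} + q_{i-2} with p_{-2}=0, p_{-1}=1, q_{-2}=1, q_{-1}=0:
  i=0: a_0=5, p_0 = 5*1 + 0 = 5, q_0 = 5*0 + 1 = 1.
  i=1: a_1=2, p_1 = 2*5 + 1 = 11, q_1 = 2*1 + 0 = 2.
  i=2: a_2=4, p_2 = 4*11 + 5 = 49, q_2 = 4*2 + 1 = 9.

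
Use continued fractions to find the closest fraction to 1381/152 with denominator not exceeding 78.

318/35

Expand x = 1381/152 as a continued fraction with the Euclidean algorithm:
  1381 = 9*152 + 13, so a_0 = 9.
  152 = 11*13 + 9, so a_1 = 11.
  13 = 1*9 + 4, so a_2 = 1.
  9 = 2*4 + 1, so a_3 = 2.
  4 = 4*1 + 0, so a_4 = 4.
so x = [9; 11, 1, 2, 4].
Convergents (p_i = a_i*p_{i-1} + p_{i-2}, q_i = a_i*q_{i-1} + q_{i-2} with p_{-2}=0, p_{-1}=1, q_{-2}=1, q_{-1}=0), until the denominator exceeds 78:
  i=0: a_0=9, p_0 = 9*1 + 0 = 9, q_0 = 9*0 + 1 = 1.
  i=1: a_1=11, p_1 = 11*9 + 1 = 100, q_1 = 11*1 + 0 = 11.
  i=2: a_2=1, p_2 = 1*100 + 9 = 109, q_2 = 1*11 + 1 = 12.
  i=3: a_3=2, p_3 = 2*109 + 100 = 318, q_3 = 2*12 + 11 = 35.
  i=4: a_4=4, p_4 = 4*318 + 109 = 1381, q_4 = 4*35 + 12 = 152.
q_4 = 152 > 78, so the last convergent with denominator <= 78 is p_3/q_3 = 318/35.
The closest fraction with denominator <= 78 is either p_3/q_3 or the intermediate fraction (k*p_3 + p_2)/(k*q_3 + q_2) with the largest k >= 1 whose denominator stays <= 78; these approach x as k grows, and every other convergent or intermediate fraction in range is farther away.
Largest k: floor((78 - q_2)/q_3) = floor((78 - 12)/35) = 1.
That gives (1*318 + 109)/(1*35 + 12) = 427/47.
Compare the errors: |x - 318/35| = |1381*35 - 318*152|/(152*35) = 1/5320, and |x - 427/47| = |1381*47 - 427*152|/(152*47) = 3/7144.
Cross-multiplying, 1*7144 = 7144 < 15960 = 3*5320, so 1/5320 is smaller: the convergent 318/35 is closer to x than 427/47.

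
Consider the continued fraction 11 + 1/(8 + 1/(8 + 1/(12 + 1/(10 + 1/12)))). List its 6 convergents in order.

Using the convergent recurrence p_i = a_i*p_{i-1} + p_{i-2}, q_i = a_i*q_{i-1} + q_{i-2} with p_{-2}=0, p_{-1}=1, q_{-2}=1, q_{-1}=0:
  i=0: a_0=11, p_0 = 11*1 + 0 = 11, q_0 = 11*0 + 1 = 1.
  i=1: a_1=8, p_1 = 8*11 + 1 = 89, q_1 = 8*1 + 0 = 8.
  i=2: a_2=8, p_2 = 8*89 + 11 = 723, q_2 = 8*8 + 1 = 65.
  i=3: a_3=12, p_3 = 12*723 + 89 = 8765, q_3 = 12*65 + 8 = 788.
  i=4: a_4=10, p_4 = 10*8765 + 723 = 88373, q_4 = 10*788 + 65 = 7945.
  i=5: a_5=12, p_5 = 12*88373 + 8765 = 1069241, q_5 = 12*7945 + 788 = 96128.

11/1, 89/8, 723/65, 8765/788, 88373/7945, 1069241/96128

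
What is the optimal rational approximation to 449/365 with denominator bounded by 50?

16/13

Expand x = 449/365 as a continued fraction with the Euclidean algorithm:
  449 = 1*365 + 84, so a_0 = 1.
  365 = 4*84 + 29, so a_1 = 4.
  84 = 2*29 + 26, so a_2 = 2.
  29 = 1*26 + 3, so a_3 = 1.
  26 = 8*3 + 2, so a_4 = 8.
  3 = 1*2 + 1, so a_5 = 1.
  2 = 2*1 + 0, so a_6 = 2.
so x = [1; 4, 2, 1, 8, 1, 2].
Convergents (p_i = a_i*p_{i-1} + p_{i-2}, q_i = a_i*q_{i-1} + q_{i-2} with p_{-2}=0, p_{-1}=1, q_{-2}=1, q_{-1}=0), until the denominator exceeds 50:
  i=0: a_0=1, p_0 = 1*1 + 0 = 1, q_0 = 1*0 + 1 = 1.
  i=1: a_1=4, p_1 = 4*1 + 1 = 5, q_1 = 4*1 + 0 = 4.
  i=2: a_2=2, p_2 = 2*5 + 1 = 11, q_2 = 2*4 + 1 = 9.
  i=3: a_3=1, p_3 = 1*11 + 5 = 16, q_3 = 1*9 + 4 = 13.
  i=4: a_4=8, p_4 = 8*16 + 11 = 139, q_4 = 8*13 + 9 = 113.
q_4 = 113 > 50, so the last convergent with denominator <= 50 is p_3/q_3 = 16/13.
The closest fraction with denominator <= 50 is either p_3/q_3 or the intermediate fraction (k*p_3 + p_2)/(k*q_3 + q_2) with the largest k >= 1 whose denominator stays <= 50; these approach x as k grows, and every other convergent or intermediate fraction in range is farther away.
Largest k: floor((50 - q_2)/q_3) = floor((50 - 9)/13) = 3.
That gives (3*16 + 11)/(3*13 + 9) = 59/48.
Compare the errors: |x - 16/13| = |449*13 - 16*365|/(365*13) = 3/4745, and |x - 59/48| = |449*48 - 59*365|/(365*48) = 17/17520.
Cross-multiplying, 3*17520 = 52560 < 80665 = 17*4745, so 3/4745 is smaller: the convergent 16/13 is closer to x than 59/48.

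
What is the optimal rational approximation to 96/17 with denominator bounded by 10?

Expand x = 96/17 as a continued fraction with the Euclidean algorithm:
  96 = 5*17 + 11, so a_0 = 5.
  17 = 1*11 + 6, so a_1 = 1.
  11 = 1*6 + 5, so a_2 = 1.
  6 = 1*5 + 1, so a_3 = 1.
  5 = 5*1 + 0, so a_4 = 5.
so x = [5; 1, 1, 1, 5].
Convergents (p_i = a_i*p_{i-1} + p_{i-2}, q_i = a_i*q_{i-1} + q_{i-2} with p_{-2}=0, p_{-1}=1, q_{-2}=1, q_{-1}=0), until the denominator exceeds 10:
  i=0: a_0=5, p_0 = 5*1 + 0 = 5, q_0 = 5*0 + 1 = 1.
  i=1: a_1=1, p_1 = 1*5 + 1 = 6, q_1 = 1*1 + 0 = 1.
  i=2: a_2=1, p_2 = 1*6 + 5 = 11, q_2 = 1*1 + 1 = 2.
  i=3: a_3=1, p_3 = 1*11 + 6 = 17, q_3 = 1*2 + 1 = 3.
  i=4: a_4=5, p_4 = 5*17 + 11 = 96, q_4 = 5*3 + 2 = 17.
q_4 = 17 > 10, so the last convergent with denominator <= 10 is p_3/q_3 = 17/3.
The closest fraction with denominator <= 10 is either p_3/q_3 or the intermediate fraction (k*p_3 + p_2)/(k*q_3 + q_2) with the largest k >= 1 whose denominator stays <= 10; these approach x as k grows, and every other convergent or intermediate fraction in range is farther away.
Largest k: floor((10 - q_2)/q_3) = floor((10 - 2)/3) = 2.
That gives (2*17 + 11)/(2*3 + 2) = 45/8.
Compare the errors: |x - 17/3| = |96*3 - 17*17|/(17*3) = 1/51, and |x - 45/8| = |96*8 - 45*17|/(17*8) = 3/136.
Cross-multiplying, 1*136 = 136 < 153 = 3*51, so 1/51 is smaller: the convergent 17/3 is closer to x than 45/8.

17/3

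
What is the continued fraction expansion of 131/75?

[1; 1, 2, 1, 18]

Run the Euclidean algorithm on 131 and 75; the successive quotients are the partial quotients a_0, a_1, ... (each step inverts the fractional part left over by the previous one):
  131 = 1*75 + 56, so a_0 = 1.
  75 = 1*56 + 19, so a_1 = 1.
  56 = 2*19 + 18, so a_2 = 2.
  19 = 1*18 + 1, so a_3 = 1.
  18 = 18*1 + 0, so a_4 = 18.
The remainder reaches 0 after 5 divisions, so the expansion has 5 partial quotients, read off in order.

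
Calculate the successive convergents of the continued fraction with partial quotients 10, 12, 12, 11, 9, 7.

Using the convergent recurrence p_i = a_i*p_{i-1} + p_{i-2}, q_i = a_i*q_{i-1} + q_{i-2} with p_{-2}=0, p_{-1}=1, q_{-2}=1, q_{-1}=0:
  i=0: a_0=10, p_0 = 10*1 + 0 = 10, q_0 = 10*0 + 1 = 1.
  i=1: a_1=12, p_1 = 12*10 + 1 = 121, q_1 = 12*1 + 0 = 12.
  i=2: a_2=12, p_2 = 12*121 + 10 = 1462, q_2 = 12*12 + 1 = 145.
  i=3: a_3=11, p_3 = 11*1462 + 121 = 16203, q_3 = 11*145 + 12 = 1607.
  i=4: a_4=9, p_4 = 9*16203 + 1462 = 147289, q_4 = 9*1607 + 145 = 14608.
  i=5: a_5=7, p_5 = 7*147289 + 16203 = 1047226, q_5 = 7*14608 + 1607 = 103863.

10/1, 121/12, 1462/145, 16203/1607, 147289/14608, 1047226/103863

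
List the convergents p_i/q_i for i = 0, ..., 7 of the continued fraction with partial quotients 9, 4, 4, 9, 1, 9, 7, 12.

9/1, 37/4, 157/17, 1450/157, 1607/174, 15913/1723, 112998/12235, 1371889/148543

Using the convergent recurrence p_i = a_i*p_{i-1} + p_{i-2}, q_i = a_i*q_{i-1} + q_{i-2} with p_{-2}=0, p_{-1}=1, q_{-2}=1, q_{-1}=0:
  i=0: a_0=9, p_0 = 9*1 + 0 = 9, q_0 = 9*0 + 1 = 1.
  i=1: a_1=4, p_1 = 4*9 + 1 = 37, q_1 = 4*1 + 0 = 4.
  i=2: a_2=4, p_2 = 4*37 + 9 = 157, q_2 = 4*4 + 1 = 17.
  i=3: a_3=9, p_3 = 9*157 + 37 = 1450, q_3 = 9*17 + 4 = 157.
  i=4: a_4=1, p_4 = 1*1450 + 157 = 1607, q_4 = 1*157 + 17 = 174.
  i=5: a_5=9, p_5 = 9*1607 + 1450 = 15913, q_5 = 9*174 + 157 = 1723.
  i=6: a_6=7, p_6 = 7*15913 + 1607 = 112998, q_6 = 7*1723 + 174 = 12235.
  i=7: a_7=12, p_7 = 12*112998 + 15913 = 1371889, q_7 = 12*12235 + 1723 = 148543.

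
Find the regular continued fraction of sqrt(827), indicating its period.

Write x_i = (sqrt(827) + m_i)/d_i with (m_0, d_0) = (0, 1). a_0 = floor(sqrt(827)) = 28, since 28^2 = 784 <= 827 < 841 = 29^2.
Iterate m_{i+1} = d_i*a_i - m_i, d_{i+1} = (827 - m_{i+1}^2)/d_i, a_{i+1} = floor((a_0 + m_{i+1})/d_{i+1}):
  m_1 = 1*28 - 0 = 28, d_1 = (827 - 28^2)/1 = 43/1 = 43, a_1 = floor((28 + 28)/43) = 1.
  m_2 = 43*1 - 28 = 15, d_2 = (827 - 15^2)/43 = 602/43 = 14, a_2 = floor((28 + 15)/14) = 3.
  m_3 = 14*3 - 15 = 27, d_3 = (827 - 27^2)/14 = 98/14 = 7, a_3 = floor((28 + 27)/7) = 7.
  m_4 = 7*7 - 27 = 22, d_4 = (827 - 22^2)/7 = 343/7 = 49, a_4 = floor((28 + 22)/49) = 1.
  m_5 = 49*1 - 22 = 27, d_5 = (827 - 27^2)/49 = 98/49 = 2, a_5 = floor((28 + 27)/2) = 27.
  m_6 = 2*27 - 27 = 27, d_6 = (827 - 27^2)/2 = 98/2 = 49, a_6 = floor((28 + 27)/49) = 1.
  m_7 = 49*1 - 27 = 22, d_7 = (827 - 22^2)/49 = 343/49 = 7, a_7 = floor((28 + 22)/7) = 7.
  m_8 = 7*7 - 22 = 27, d_8 = (827 - 27^2)/7 = 98/7 = 14, a_8 = floor((28 + 27)/14) = 3.
  m_9 = 14*3 - 27 = 15, d_9 = (827 - 15^2)/14 = 602/14 = 43, a_9 = floor((28 + 15)/43) = 1.
  m_10 = 43*1 - 15 = 28, d_10 = (827 - 28^2)/43 = 43/43 = 1, a_10 = floor((28 + 28)/1) = 56.
  m_11 = 1*56 - 28 = 28, d_11 = (827 - 28^2)/1 = 43/1 = 43: (m_11, d_11) = (m_1, d_1) = (28, 43), so from here the quotients repeat a_1, ..., a_10; the period length is 10.
Hence the expansion of sqrt(827) is a_0 = 28 followed by the repeating block 1, 3, 7, 1, 27, 1, 7, 3, 1, 56 (period 10).

[28; (1, 3, 7, 1, 27, 1, 7, 3, 1, 56)]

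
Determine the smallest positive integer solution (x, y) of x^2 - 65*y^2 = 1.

(x, y) = (129, 16)

First expand sqrt(65) as a continued fraction. With x_i = (sqrt(65) + m_i)/d_i and (m_0, d_0) = (0, 1): a_0 = floor(sqrt(65)) = 8, since 8^2 = 64 <= 65 < 81 = 9^2.
Iterate m_{i+1} = d_i*a_i - m_i, d_{i+1} = (65 - m_{i+1}^2)/d_i, a_{i+1} = floor((a_0 + m_{i+1})/d_{i+1}):
  m_1 = 1*8 - 0 = 8, d_1 = (65 - 8^2)/1 = 1/1 = 1, a_1 = floor((8 + 8)/1) = 16.
  m_2 = 1*16 - 8 = 8, d_2 = (65 - 8^2)/1 = 1/1 = 1: (m_2, d_2) = (m_1, d_1) = (8, 1), so from here the quotient a_1 repeats; the period length is 1.
So sqrt(65) = [8; (16)] with period length k = 1.
k is odd, so (p_{k-1}, q_{k-1}) only solves x^2 - 65y^2 = -1 and the fundamental solution of x^2 - 65y^2 = 1 is (p_{2k-1}, q_{2k-1}) = (p_1, q_1); compute convergents through index 1, running through the period twice.
Convergents (p_i = a_i*p_{i-1} + p_{i-2}, q_i = a_i*q_{i-1} + q_{i-2} with p_{-2}=0, p_{-1}=1, q_{-2}=1, q_{-1}=0):
  i=0: a_0=8, p_0 = 8*1 + 0 = 8, q_0 = 8*0 + 1 = 1.
  i=1: a_1=16, p_1 = 16*8 + 1 = 129, q_1 = 16*1 + 0 = 16.
Indeed p_0^2 - 65*q_0^2 = 64 - 65 = -1, not +1.
Check: 129^2 - 65*16^2 = 16641 - 16640 = 1, so (x, y) = (129, 16) solves the equation, and by the theorem it is the least positive solution.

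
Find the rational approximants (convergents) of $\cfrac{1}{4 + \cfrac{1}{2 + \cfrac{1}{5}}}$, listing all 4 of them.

0/1, 1/4, 2/9, 11/49

Using the convergent recurrence p_i = a_i*p_{i-1} + p_{i-2}, q_i = a_i*q_{i-1} + q_{i-2} with p_{-2}=0, p_{-1}=1, q_{-2}=1, q_{-1}=0:
  i=0: a_0=0, p_0 = 0*1 + 0 = 0, q_0 = 0*0 + 1 = 1.
  i=1: a_1=4, p_1 = 4*0 + 1 = 1, q_1 = 4*1 + 0 = 4.
  i=2: a_2=2, p_2 = 2*1 + 0 = 2, q_2 = 2*4 + 1 = 9.
  i=3: a_3=5, p_3 = 5*2 + 1 = 11, q_3 = 5*9 + 4 = 49.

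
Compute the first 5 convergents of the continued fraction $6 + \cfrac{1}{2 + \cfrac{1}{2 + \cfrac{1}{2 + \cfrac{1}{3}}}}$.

6/1, 13/2, 32/5, 77/12, 263/41

Using the convergent recurrence p_i = a_i*p_{i-1} + p_{i-2}, q_i = a_i*q_{i-1} + q_{i-2} with p_{-2}=0, p_{-1}=1, q_{-2}=1, q_{-1}=0:
  i=0: a_0=6, p_0 = 6*1 + 0 = 6, q_0 = 6*0 + 1 = 1.
  i=1: a_1=2, p_1 = 2*6 + 1 = 13, q_1 = 2*1 + 0 = 2.
  i=2: a_2=2, p_2 = 2*13 + 6 = 32, q_2 = 2*2 + 1 = 5.
  i=3: a_3=2, p_3 = 2*32 + 13 = 77, q_3 = 2*5 + 2 = 12.
  i=4: a_4=3, p_4 = 3*77 + 32 = 263, q_4 = 3*12 + 5 = 41.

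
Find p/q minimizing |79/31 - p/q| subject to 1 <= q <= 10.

Expand x = 79/31 as a continued fraction with the Euclidean algorithm:
  79 = 2*31 + 17, so a_0 = 2.
  31 = 1*17 + 14, so a_1 = 1.
  17 = 1*14 + 3, so a_2 = 1.
  14 = 4*3 + 2, so a_3 = 4.
  3 = 1*2 + 1, so a_4 = 1.
  2 = 2*1 + 0, so a_5 = 2.
so x = [2; 1, 1, 4, 1, 2].
Convergents (p_i = a_i*p_{i-1} + p_{i-2}, q_i = a_i*q_{i-1} + q_{i-2} with p_{-2}=0, p_{-1}=1, q_{-2}=1, q_{-1}=0), until the denominator exceeds 10:
  i=0: a_0=2, p_0 = 2*1 + 0 = 2, q_0 = 2*0 + 1 = 1.
  i=1: a_1=1, p_1 = 1*2 + 1 = 3, q_1 = 1*1 + 0 = 1.
  i=2: a_2=1, p_2 = 1*3 + 2 = 5, q_2 = 1*1 + 1 = 2.
  i=3: a_3=4, p_3 = 4*5 + 3 = 23, q_3 = 4*2 + 1 = 9.
  i=4: a_4=1, p_4 = 1*23 + 5 = 28, q_4 = 1*9 + 2 = 11.
q_4 = 11 > 10, so the last convergent with denominator <= 10 is p_3/q_3 = 23/9.
The closest fraction with denominator <= 10 is either p_3/q_3 or the intermediate fraction (k*p_3 + p_2)/(k*q_3 + q_2) with the largest k >= 1 whose denominator stays <= 10; these approach x as k grows, and every other convergent or intermediate fraction in range is farther away.
Largest k: floor((10 - q_2)/q_3) = floor((10 - 2)/9) = 0.
Since k = 0, no intermediate fraction beyond p_3/q_3 has denominator <= 10, so the convergent 23/9 is the closest (its error is |79*9 - 23*31|/(31*9) = 2/279).

23/9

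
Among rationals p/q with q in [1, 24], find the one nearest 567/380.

Expand x = 567/380 as a continued fraction with the Euclidean algorithm:
  567 = 1*380 + 187, so a_0 = 1.
  380 = 2*187 + 6, so a_1 = 2.
  187 = 31*6 + 1, so a_2 = 31.
  6 = 6*1 + 0, so a_3 = 6.
so x = [1; 2, 31, 6].
Convergents (p_i = a_i*p_{i-1} + p_{i-2}, q_i = a_i*q_{i-1} + q_{i-2} with p_{-2}=0, p_{-1}=1, q_{-2}=1, q_{-1}=0), until the denominator exceeds 24:
  i=0: a_0=1, p_0 = 1*1 + 0 = 1, q_0 = 1*0 + 1 = 1.
  i=1: a_1=2, p_1 = 2*1 + 1 = 3, q_1 = 2*1 + 0 = 2.
  i=2: a_2=31, p_2 = 31*3 + 1 = 94, q_2 = 31*2 + 1 = 63.
q_2 = 63 > 24, so the last convergent with denominator <= 24 is p_1/q_1 = 3/2.
The closest fraction with denominator <= 24 is either p_1/q_1 or the intermediate fraction (k*p_1 + p_0)/(k*q_1 + q_0) with the largest k >= 1 whose denominator stays <= 24; these approach x as k grows, and every other convergent or intermediate fraction in range is farther away.
Largest k: floor((24 - q_0)/q_1) = floor((24 - 1)/2) = 11.
That gives (11*3 + 1)/(11*2 + 1) = 34/23.
Compare the errors: |x - 3/2| = |567*2 - 3*380|/(380*2) = 6/760, and |x - 34/23| = |567*23 - 34*380|/(380*23) = 121/8740.
Cross-multiplying, 6*8740 = 52440 < 91960 = 121*760, so 6/760 is smaller: the convergent 3/2 is closer to x than 34/23.

3/2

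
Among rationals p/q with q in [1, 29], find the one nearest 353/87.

69/17

Expand x = 353/87 as a continued fraction with the Euclidean algorithm:
  353 = 4*87 + 5, so a_0 = 4.
  87 = 17*5 + 2, so a_1 = 17.
  5 = 2*2 + 1, so a_2 = 2.
  2 = 2*1 + 0, so a_3 = 2.
so x = [4; 17, 2, 2].
Convergents (p_i = a_i*p_{i-1} + p_{i-2}, q_i = a_i*q_{i-1} + q_{i-2} with p_{-2}=0, p_{-1}=1, q_{-2}=1, q_{-1}=0), until the denominator exceeds 29:
  i=0: a_0=4, p_0 = 4*1 + 0 = 4, q_0 = 4*0 + 1 = 1.
  i=1: a_1=17, p_1 = 17*4 + 1 = 69, q_1 = 17*1 + 0 = 17.
  i=2: a_2=2, p_2 = 2*69 + 4 = 142, q_2 = 2*17 + 1 = 35.
q_2 = 35 > 29, so the last convergent with denominator <= 29 is p_1/q_1 = 69/17.
The closest fraction with denominator <= 29 is either p_1/q_1 or the intermediate fraction (k*p_1 + p_0)/(k*q_1 + q_0) with the largest k >= 1 whose denominator stays <= 29; these approach x as k grows, and every other convergent or intermediate fraction in range is farther away.
Largest k: floor((29 - q_0)/q_1) = floor((29 - 1)/17) = 1.
That gives (1*69 + 4)/(1*17 + 1) = 73/18.
Compare the errors: |x - 69/17| = |353*17 - 69*87|/(87*17) = 2/1479, and |x - 73/18| = |353*18 - 73*87|/(87*18) = 3/1566.
Cross-multiplying, 2*1566 = 3132 < 4437 = 3*1479, so 2/1479 is smaller: the convergent 69/17 is closer to x than 73/18.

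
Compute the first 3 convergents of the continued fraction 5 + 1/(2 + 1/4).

5/1, 11/2, 49/9

Using the convergent recurrence p_i = a_i*p_{i-1} + p_{i-2}, q_i = a_i*q_{i-1} + q_{i-2} with p_{-2}=0, p_{-1}=1, q_{-2}=1, q_{-1}=0:
  i=0: a_0=5, p_0 = 5*1 + 0 = 5, q_0 = 5*0 + 1 = 1.
  i=1: a_1=2, p_1 = 2*5 + 1 = 11, q_1 = 2*1 + 0 = 2.
  i=2: a_2=4, p_2 = 4*11 + 5 = 49, q_2 = 4*2 + 1 = 9.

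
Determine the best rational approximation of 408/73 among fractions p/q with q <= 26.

95/17

Expand x = 408/73 as a continued fraction with the Euclidean algorithm:
  408 = 5*73 + 43, so a_0 = 5.
  73 = 1*43 + 30, so a_1 = 1.
  43 = 1*30 + 13, so a_2 = 1.
  30 = 2*13 + 4, so a_3 = 2.
  13 = 3*4 + 1, so a_4 = 3.
  4 = 4*1 + 0, so a_5 = 4.
so x = [5; 1, 1, 2, 3, 4].
Convergents (p_i = a_i*p_{i-1} + p_{i-2}, q_i = a_i*q_{i-1} + q_{i-2} with p_{-2}=0, p_{-1}=1, q_{-2}=1, q_{-1}=0), until the denominator exceeds 26:
  i=0: a_0=5, p_0 = 5*1 + 0 = 5, q_0 = 5*0 + 1 = 1.
  i=1: a_1=1, p_1 = 1*5 + 1 = 6, q_1 = 1*1 + 0 = 1.
  i=2: a_2=1, p_2 = 1*6 + 5 = 11, q_2 = 1*1 + 1 = 2.
  i=3: a_3=2, p_3 = 2*11 + 6 = 28, q_3 = 2*2 + 1 = 5.
  i=4: a_4=3, p_4 = 3*28 + 11 = 95, q_4 = 3*5 + 2 = 17.
  i=5: a_5=4, p_5 = 4*95 + 28 = 408, q_5 = 4*17 + 5 = 73.
q_5 = 73 > 26, so the last convergent with denominator <= 26 is p_4/q_4 = 95/17.
The closest fraction with denominator <= 26 is either p_4/q_4 or the intermediate fraction (k*p_4 + p_3)/(k*q_4 + q_3) with the largest k >= 1 whose denominator stays <= 26; these approach x as k grows, and every other convergent or intermediate fraction in range is farther away.
Largest k: floor((26 - q_3)/q_4) = floor((26 - 5)/17) = 1.
That gives (1*95 + 28)/(1*17 + 5) = 123/22.
Compare the errors: |x - 95/17| = |408*17 - 95*73|/(73*17) = 1/1241, and |x - 123/22| = |408*22 - 123*73|/(73*22) = 3/1606.
Cross-multiplying, 1*1606 = 1606 < 3723 = 3*1241, so 1/1241 is smaller: the convergent 95/17 is closer to x than 123/22.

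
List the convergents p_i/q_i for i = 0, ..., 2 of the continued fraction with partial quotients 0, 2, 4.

Using the convergent recurrence p_i = a_i*p_{i-1} + p_{i-2}, q_i = a_i*q_{i-1} + q_{i-2} with p_{-2}=0, p_{-1}=1, q_{-2}=1, q_{-1}=0:
  i=0: a_0=0, p_0 = 0*1 + 0 = 0, q_0 = 0*0 + 1 = 1.
  i=1: a_1=2, p_1 = 2*0 + 1 = 1, q_1 = 2*1 + 0 = 2.
  i=2: a_2=4, p_2 = 4*1 + 0 = 4, q_2 = 4*2 + 1 = 9.

0/1, 1/2, 4/9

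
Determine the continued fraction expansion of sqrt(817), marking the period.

Write x_i = (sqrt(817) + m_i)/d_i with (m_0, d_0) = (0, 1). a_0 = floor(sqrt(817)) = 28, since 28^2 = 784 <= 817 < 841 = 29^2.
Iterate m_{i+1} = d_i*a_i - m_i, d_{i+1} = (817 - m_{i+1}^2)/d_i, a_{i+1} = floor((a_0 + m_{i+1})/d_{i+1}):
  m_1 = 1*28 - 0 = 28, d_1 = (817 - 28^2)/1 = 33/1 = 33, a_1 = floor((28 + 28)/33) = 1.
  m_2 = 33*1 - 28 = 5, d_2 = (817 - 5^2)/33 = 792/33 = 24, a_2 = floor((28 + 5)/24) = 1.
  m_3 = 24*1 - 5 = 19, d_3 = (817 - 19^2)/24 = 456/24 = 19, a_3 = floor((28 + 19)/19) = 2.
  m_4 = 19*2 - 19 = 19, d_4 = (817 - 19^2)/19 = 456/19 = 24, a_4 = floor((28 + 19)/24) = 1.
  m_5 = 24*1 - 19 = 5, d_5 = (817 - 5^2)/24 = 792/24 = 33, a_5 = floor((28 + 5)/33) = 1.
  m_6 = 33*1 - 5 = 28, d_6 = (817 - 28^2)/33 = 33/33 = 1, a_6 = floor((28 + 28)/1) = 56.
  m_7 = 1*56 - 28 = 28, d_7 = (817 - 28^2)/1 = 33/1 = 33: (m_7, d_7) = (m_1, d_1) = (28, 33), so from here the quotients repeat a_1, ..., a_6; the period length is 6.
Hence the expansion of sqrt(817) is a_0 = 28 followed by the repeating block 1, 1, 2, 1, 1, 56 (period 6).

[28; (1, 1, 2, 1, 1, 56)]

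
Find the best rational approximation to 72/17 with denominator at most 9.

38/9

Expand x = 72/17 as a continued fraction with the Euclidean algorithm:
  72 = 4*17 + 4, so a_0 = 4.
  17 = 4*4 + 1, so a_1 = 4.
  4 = 4*1 + 0, so a_2 = 4.
so x = [4; 4, 4].
Convergents (p_i = a_i*p_{i-1} + p_{i-2}, q_i = a_i*q_{i-1} + q_{i-2} with p_{-2}=0, p_{-1}=1, q_{-2}=1, q_{-1}=0), until the denominator exceeds 9:
  i=0: a_0=4, p_0 = 4*1 + 0 = 4, q_0 = 4*0 + 1 = 1.
  i=1: a_1=4, p_1 = 4*4 + 1 = 17, q_1 = 4*1 + 0 = 4.
  i=2: a_2=4, p_2 = 4*17 + 4 = 72, q_2 = 4*4 + 1 = 17.
q_2 = 17 > 9, so the last convergent with denominator <= 9 is p_1/q_1 = 17/4.
The closest fraction with denominator <= 9 is either p_1/q_1 or the intermediate fraction (k*p_1 + p_0)/(k*q_1 + q_0) with the largest k >= 1 whose denominator stays <= 9; these approach x as k grows, and every other convergent or intermediate fraction in range is farther away.
Largest k: floor((9 - q_0)/q_1) = floor((9 - 1)/4) = 2.
That gives (2*17 + 4)/(2*4 + 1) = 38/9.
Compare the errors: |x - 17/4| = |72*4 - 17*17|/(17*4) = 1/68, and |x - 38/9| = |72*9 - 38*17|/(17*9) = 2/153.
Cross-multiplying, 2*68 = 136 < 153 = 1*153, so 2/153 is smaller: the intermediate fraction 38/9 is closer to x than 17/4.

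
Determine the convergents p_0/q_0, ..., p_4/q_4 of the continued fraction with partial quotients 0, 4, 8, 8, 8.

Using the convergent recurrence p_i = a_i*p_{i-1} + p_{i-2}, q_i = a_i*q_{i-1} + q_{i-2} with p_{-2}=0, p_{-1}=1, q_{-2}=1, q_{-1}=0:
  i=0: a_0=0, p_0 = 0*1 + 0 = 0, q_0 = 0*0 + 1 = 1.
  i=1: a_1=4, p_1 = 4*0 + 1 = 1, q_1 = 4*1 + 0 = 4.
  i=2: a_2=8, p_2 = 8*1 + 0 = 8, q_2 = 8*4 + 1 = 33.
  i=3: a_3=8, p_3 = 8*8 + 1 = 65, q_3 = 8*33 + 4 = 268.
  i=4: a_4=8, p_4 = 8*65 + 8 = 528, q_4 = 8*268 + 33 = 2177.

0/1, 1/4, 8/33, 65/268, 528/2177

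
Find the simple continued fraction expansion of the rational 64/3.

[21; 3]

Run the Euclidean algorithm on 64 and 3; the successive quotients are the partial quotients a_0, a_1, ... (each step inverts the fractional part left over by the previous one):
  64 = 21*3 + 1, so a_0 = 21.
  3 = 3*1 + 0, so a_1 = 3.
The remainder reaches 0 after 2 divisions, so the expansion has 2 partial quotients, read off in order.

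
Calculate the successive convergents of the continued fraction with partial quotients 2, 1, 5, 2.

2/1, 3/1, 17/6, 37/13

Using the convergent recurrence p_i = a_i*p_{i-1} + p_{i-2}, q_i = a_i*q_{i-1} + q_{i-2} with p_{-2}=0, p_{-1}=1, q_{-2}=1, q_{-1}=0:
  i=0: a_0=2, p_0 = 2*1 + 0 = 2, q_0 = 2*0 + 1 = 1.
  i=1: a_1=1, p_1 = 1*2 + 1 = 3, q_1 = 1*1 + 0 = 1.
  i=2: a_2=5, p_2 = 5*3 + 2 = 17, q_2 = 5*1 + 1 = 6.
  i=3: a_3=2, p_3 = 2*17 + 3 = 37, q_3 = 2*6 + 1 = 13.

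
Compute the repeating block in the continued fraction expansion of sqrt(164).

[12; (1, 4, 6, 4, 1, 24)]

Write x_i = (sqrt(164) + m_i)/d_i with (m_0, d_0) = (0, 1). a_0 = floor(sqrt(164)) = 12, since 12^2 = 144 <= 164 < 169 = 13^2.
Iterate m_{i+1} = d_i*a_i - m_i, d_{i+1} = (164 - m_{i+1}^2)/d_i, a_{i+1} = floor((a_0 + m_{i+1})/d_{i+1}):
  m_1 = 1*12 - 0 = 12, d_1 = (164 - 12^2)/1 = 20/1 = 20, a_1 = floor((12 + 12)/20) = 1.
  m_2 = 20*1 - 12 = 8, d_2 = (164 - 8^2)/20 = 100/20 = 5, a_2 = floor((12 + 8)/5) = 4.
  m_3 = 5*4 - 8 = 12, d_3 = (164 - 12^2)/5 = 20/5 = 4, a_3 = floor((12 + 12)/4) = 6.
  m_4 = 4*6 - 12 = 12, d_4 = (164 - 12^2)/4 = 20/4 = 5, a_4 = floor((12 + 12)/5) = 4.
  m_5 = 5*4 - 12 = 8, d_5 = (164 - 8^2)/5 = 100/5 = 20, a_5 = floor((12 + 8)/20) = 1.
  m_6 = 20*1 - 8 = 12, d_6 = (164 - 12^2)/20 = 20/20 = 1, a_6 = floor((12 + 12)/1) = 24.
  m_7 = 1*24 - 12 = 12, d_7 = (164 - 12^2)/1 = 20/1 = 20: (m_7, d_7) = (m_1, d_1) = (12, 20), so from here the quotients repeat a_1, ..., a_6; the period length is 6.
Hence the expansion of sqrt(164) is a_0 = 12 followed by the repeating block 1, 4, 6, 4, 1, 24 (period 6).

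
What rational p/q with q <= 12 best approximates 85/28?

3/1

Expand x = 85/28 as a continued fraction with the Euclidean algorithm:
  85 = 3*28 + 1, so a_0 = 3.
  28 = 28*1 + 0, so a_1 = 28.
so x = [3; 28].
Convergents (p_i = a_i*p_{i-1} + p_{i-2}, q_i = a_i*q_{i-1} + q_{i-2} with p_{-2}=0, p_{-1}=1, q_{-2}=1, q_{-1}=0), until the denominator exceeds 12:
  i=0: a_0=3, p_0 = 3*1 + 0 = 3, q_0 = 3*0 + 1 = 1.
  i=1: a_1=28, p_1 = 28*3 + 1 = 85, q_1 = 28*1 + 0 = 28.
q_1 = 28 > 12, so the last convergent with denominator <= 12 is p_0/q_0 = 3/1.
The closest fraction with denominator <= 12 is either p_0/q_0 or the intermediate fraction (k*p_0 + p_{-1})/(k*q_0 + q_{-1}) with the largest k >= 1 whose denominator stays <= 12; these approach x as k grows, and every other convergent or intermediate fraction in range is farther away.
Largest k: floor((12 - q_{-1})/q_0) = floor((12 - 0)/1) = 12 (using the seeds p_{-1} = 1, q_{-1} = 0).
That gives (12*3 + 1)/(12*1 + 0) = 37/12.
Compare the errors: |x - 3/1| = |85*1 - 3*28|/(28*1) = 1/28, and |x - 37/12| = |85*12 - 37*28|/(28*12) = 16/336.
Cross-multiplying, 1*336 = 336 < 448 = 16*28, so 1/28 is smaller: the convergent 3/1 is closer to x than 37/12.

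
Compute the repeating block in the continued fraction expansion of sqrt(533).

Write x_i = (sqrt(533) + m_i)/d_i with (m_0, d_0) = (0, 1). a_0 = floor(sqrt(533)) = 23, since 23^2 = 529 <= 533 < 576 = 24^2.
Iterate m_{i+1} = d_i*a_i - m_i, d_{i+1} = (533 - m_{i+1}^2)/d_i, a_{i+1} = floor((a_0 + m_{i+1})/d_{i+1}):
  m_1 = 1*23 - 0 = 23, d_1 = (533 - 23^2)/1 = 4/1 = 4, a_1 = floor((23 + 23)/4) = 11.
  m_2 = 4*11 - 23 = 21, d_2 = (533 - 21^2)/4 = 92/4 = 23, a_2 = floor((23 + 21)/23) = 1.
  m_3 = 23*1 - 21 = 2, d_3 = (533 - 2^2)/23 = 529/23 = 23, a_3 = floor((23 + 2)/23) = 1.
  m_4 = 23*1 - 2 = 21, d_4 = (533 - 21^2)/23 = 92/23 = 4, a_4 = floor((23 + 21)/4) = 11.
  m_5 = 4*11 - 21 = 23, d_5 = (533 - 23^2)/4 = 4/4 = 1, a_5 = floor((23 + 23)/1) = 46.
  m_6 = 1*46 - 23 = 23, d_6 = (533 - 23^2)/1 = 4/1 = 4: (m_6, d_6) = (m_1, d_1) = (23, 4), so from here the quotients repeat a_1, ..., a_5; the period length is 5.
Hence the expansion of sqrt(533) is a_0 = 23 followed by the repeating block 11, 1, 1, 11, 46 (period 5).

[23; (11, 1, 1, 11, 46)]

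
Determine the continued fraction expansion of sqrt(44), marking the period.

[6; (1, 1, 1, 2, 1, 1, 1, 12)]

Write x_i = (sqrt(44) + m_i)/d_i with (m_0, d_0) = (0, 1). a_0 = floor(sqrt(44)) = 6, since 6^2 = 36 <= 44 < 49 = 7^2.
Iterate m_{i+1} = d_i*a_i - m_i, d_{i+1} = (44 - m_{i+1}^2)/d_i, a_{i+1} = floor((a_0 + m_{i+1})/d_{i+1}):
  m_1 = 1*6 - 0 = 6, d_1 = (44 - 6^2)/1 = 8/1 = 8, a_1 = floor((6 + 6)/8) = 1.
  m_2 = 8*1 - 6 = 2, d_2 = (44 - 2^2)/8 = 40/8 = 5, a_2 = floor((6 + 2)/5) = 1.
  m_3 = 5*1 - 2 = 3, d_3 = (44 - 3^2)/5 = 35/5 = 7, a_3 = floor((6 + 3)/7) = 1.
  m_4 = 7*1 - 3 = 4, d_4 = (44 - 4^2)/7 = 28/7 = 4, a_4 = floor((6 + 4)/4) = 2.
  m_5 = 4*2 - 4 = 4, d_5 = (44 - 4^2)/4 = 28/4 = 7, a_5 = floor((6 + 4)/7) = 1.
  m_6 = 7*1 - 4 = 3, d_6 = (44 - 3^2)/7 = 35/7 = 5, a_6 = floor((6 + 3)/5) = 1.
  m_7 = 5*1 - 3 = 2, d_7 = (44 - 2^2)/5 = 40/5 = 8, a_7 = floor((6 + 2)/8) = 1.
  m_8 = 8*1 - 2 = 6, d_8 = (44 - 6^2)/8 = 8/8 = 1, a_8 = floor((6 + 6)/1) = 12.
  m_9 = 1*12 - 6 = 6, d_9 = (44 - 6^2)/1 = 8/1 = 8: (m_9, d_9) = (m_1, d_1) = (6, 8), so from here the quotients repeat a_1, ..., a_8; the period length is 8.
Hence the expansion of sqrt(44) is a_0 = 6 followed by the repeating block 1, 1, 1, 2, 1, 1, 1, 12 (period 8).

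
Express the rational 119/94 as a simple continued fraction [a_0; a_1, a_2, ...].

[1; 3, 1, 3, 6]

Run the Euclidean algorithm on 119 and 94; the successive quotients are the partial quotients a_0, a_1, ... (each step inverts the fractional part left over by the previous one):
  119 = 1*94 + 25, so a_0 = 1.
  94 = 3*25 + 19, so a_1 = 3.
  25 = 1*19 + 6, so a_2 = 1.
  19 = 3*6 + 1, so a_3 = 3.
  6 = 6*1 + 0, so a_4 = 6.
The remainder reaches 0 after 5 divisions, so the expansion has 5 partial quotients, read off in order.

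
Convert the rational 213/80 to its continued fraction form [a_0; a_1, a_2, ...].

Run the Euclidean algorithm on 213 and 80; the successive quotients are the partial quotients a_0, a_1, ... (each step inverts the fractional part left over by the previous one):
  213 = 2*80 + 53, so a_0 = 2.
  80 = 1*53 + 27, so a_1 = 1.
  53 = 1*27 + 26, so a_2 = 1.
  27 = 1*26 + 1, so a_3 = 1.
  26 = 26*1 + 0, so a_4 = 26.
The remainder reaches 0 after 5 divisions, so the expansion has 5 partial quotients, read off in order.

[2; 1, 1, 1, 26]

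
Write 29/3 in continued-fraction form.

Run the Euclidean algorithm on 29 and 3; the successive quotients are the partial quotients a_0, a_1, ... (each step inverts the fractional part left over by the previous one):
  29 = 9*3 + 2, so a_0 = 9.
  3 = 1*2 + 1, so a_1 = 1.
  2 = 2*1 + 0, so a_2 = 2.
The remainder reaches 0 after 3 divisions, so the expansion has 3 partial quotients, read off in order.

[9; 1, 2]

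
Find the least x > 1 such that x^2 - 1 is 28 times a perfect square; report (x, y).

(x, y) = (127, 24)

First expand sqrt(28) as a continued fraction. With x_i = (sqrt(28) + m_i)/d_i and (m_0, d_0) = (0, 1): a_0 = floor(sqrt(28)) = 5, since 5^2 = 25 <= 28 < 36 = 6^2.
Iterate m_{i+1} = d_i*a_i - m_i, d_{i+1} = (28 - m_{i+1}^2)/d_i, a_{i+1} = floor((a_0 + m_{i+1})/d_{i+1}):
  m_1 = 1*5 - 0 = 5, d_1 = (28 - 5^2)/1 = 3/1 = 3, a_1 = floor((5 + 5)/3) = 3.
  m_2 = 3*3 - 5 = 4, d_2 = (28 - 4^2)/3 = 12/3 = 4, a_2 = floor((5 + 4)/4) = 2.
  m_3 = 4*2 - 4 = 4, d_3 = (28 - 4^2)/4 = 12/4 = 3, a_3 = floor((5 + 4)/3) = 3.
  m_4 = 3*3 - 4 = 5, d_4 = (28 - 5^2)/3 = 3/3 = 1, a_4 = floor((5 + 5)/1) = 10.
  m_5 = 1*10 - 5 = 5, d_5 = (28 - 5^2)/1 = 3/1 = 3: (m_5, d_5) = (m_1, d_1) = (5, 3), so from here the quotients repeat a_1, ..., a_4; the period length is 4.
So sqrt(28) = [5; (3, 2, 3, 10)] with period length k = 4.
k is even, so the fundamental solution of x^2 - 28y^2 = 1 is (p_{k-1}, q_{k-1}) = (p_3, q_3); compute convergents through index 3.
Convergents (p_i = a_i*p_{i-1} + p_{i-2}, q_i = a_i*q_{i-1} + q_{i-2} with p_{-2}=0, p_{-1}=1, q_{-2}=1, q_{-1}=0):
  i=0: a_0=5, p_0 = 5*1 + 0 = 5, q_0 = 5*0 + 1 = 1.
  i=1: a_1=3, p_1 = 3*5 + 1 = 16, q_1 = 3*1 + 0 = 3.
  i=2: a_2=2, p_2 = 2*16 + 5 = 37, q_2 = 2*3 + 1 = 7.
  i=3: a_3=3, p_3 = 3*37 + 16 = 127, q_3 = 3*7 + 3 = 24.
Check: 127^2 - 28*24^2 = 16129 - 16128 = 1, so (x, y) = (127, 24) solves the equation, and by the theorem it is the least positive solution.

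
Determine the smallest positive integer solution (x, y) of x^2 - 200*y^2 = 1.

First expand sqrt(200) as a continued fraction. With x_i = (sqrt(200) + m_i)/d_i and (m_0, d_0) = (0, 1): a_0 = floor(sqrt(200)) = 14, since 14^2 = 196 <= 200 < 225 = 15^2.
Iterate m_{i+1} = d_i*a_i - m_i, d_{i+1} = (200 - m_{i+1}^2)/d_i, a_{i+1} = floor((a_0 + m_{i+1})/d_{i+1}):
  m_1 = 1*14 - 0 = 14, d_1 = (200 - 14^2)/1 = 4/1 = 4, a_1 = floor((14 + 14)/4) = 7.
  m_2 = 4*7 - 14 = 14, d_2 = (200 - 14^2)/4 = 4/4 = 1, a_2 = floor((14 + 14)/1) = 28.
  m_3 = 1*28 - 14 = 14, d_3 = (200 - 14^2)/1 = 4/1 = 4: (m_3, d_3) = (m_1, d_1) = (14, 4), so from here the quotients repeat a_1, a_2; the period length is 2.
So sqrt(200) = [14; (7, 28)] with period length k = 2.
k is even, so the fundamental solution of x^2 - 200y^2 = 1 is (p_{k-1}, q_{k-1}) = (p_1, q_1); compute convergents through index 1.
Convergents (p_i = a_i*p_{i-1} + p_{i-2}, q_i = a_i*q_{i-1} + q_{i-2} with p_{-2}=0, p_{-1}=1, q_{-2}=1, q_{-1}=0):
  i=0: a_0=14, p_0 = 14*1 + 0 = 14, q_0 = 14*0 + 1 = 1.
  i=1: a_1=7, p_1 = 7*14 + 1 = 99, q_1 = 7*1 + 0 = 7.
Check: 99^2 - 200*7^2 = 9801 - 9800 = 1, so (x, y) = (99, 7) solves the equation, and by the theorem it is the least positive solution.

(x, y) = (99, 7)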